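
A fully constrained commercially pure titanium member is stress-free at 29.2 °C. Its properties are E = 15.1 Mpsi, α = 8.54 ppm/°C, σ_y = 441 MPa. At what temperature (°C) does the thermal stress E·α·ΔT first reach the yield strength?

525 °C

E = 15.1 Mpsi = 104.1 GPa.
E·α·ΔT = 441.0 MPa ⇒ ΔT = 441.0 / (104.1×10³ × 8.54×10⁻⁶) = 496.0 K.
T = 29.2 + 496.0 = 525.2 °C.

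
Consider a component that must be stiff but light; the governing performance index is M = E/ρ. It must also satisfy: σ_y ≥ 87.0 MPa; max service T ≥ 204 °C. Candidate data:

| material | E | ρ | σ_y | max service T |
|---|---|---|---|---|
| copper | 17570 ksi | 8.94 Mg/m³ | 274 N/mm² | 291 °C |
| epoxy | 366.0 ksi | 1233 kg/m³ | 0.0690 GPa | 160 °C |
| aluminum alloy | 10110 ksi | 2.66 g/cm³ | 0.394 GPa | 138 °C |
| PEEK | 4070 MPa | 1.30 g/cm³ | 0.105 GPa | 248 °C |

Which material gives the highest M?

copper

Screen on constraints: σ_y ≥ 87.0 MPa; max service T ≥ 204 °C. Survivors: copper, PEEK.
Convert each candidate to consistent units, then evaluate M:
  copper: E = 121.1 GPa, ρ = 8940 kg/m³
  PEEK: E = 4.070 GPa, ρ = 1300 kg/m³
  copper: M = 13.6 MN·m/kg
  PEEK: M = 3.13 MN·m/kg
Copper ranks first.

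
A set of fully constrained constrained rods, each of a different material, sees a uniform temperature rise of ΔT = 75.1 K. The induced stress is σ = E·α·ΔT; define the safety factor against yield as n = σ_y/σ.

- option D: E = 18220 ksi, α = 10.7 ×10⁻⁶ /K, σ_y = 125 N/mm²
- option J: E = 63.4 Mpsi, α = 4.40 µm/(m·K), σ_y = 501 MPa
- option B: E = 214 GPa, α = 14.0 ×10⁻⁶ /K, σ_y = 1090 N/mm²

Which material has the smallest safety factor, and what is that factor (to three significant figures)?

option D, n = 1.24

Converting E to GPa, α to ×10⁻⁶/K, σ_y to MPa, then σ and n for each:
  option D: E = 125.6, α = 10.7, σ_y = 125.0 → σ = 101 MPa, n = 1.24
  option J: E = 437.1, α = 4.40, σ_y = 501.0 → σ = 144 MPa, n = 3.47
  option B: E = 214.0, α = 14.0, σ_y = 1090 → σ = 225 MPa, n = 4.84
Smallest n: option D with n = 1.24.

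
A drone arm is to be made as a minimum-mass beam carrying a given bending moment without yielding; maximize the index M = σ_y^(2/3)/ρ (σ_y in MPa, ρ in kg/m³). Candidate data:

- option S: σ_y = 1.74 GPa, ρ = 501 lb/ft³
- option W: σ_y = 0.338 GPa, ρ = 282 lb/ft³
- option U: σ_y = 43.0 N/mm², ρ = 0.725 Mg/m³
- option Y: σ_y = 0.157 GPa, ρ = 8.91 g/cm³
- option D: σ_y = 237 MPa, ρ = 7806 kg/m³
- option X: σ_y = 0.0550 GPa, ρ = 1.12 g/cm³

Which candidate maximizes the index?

option S

After converting to SI:
  option S: σ_y = 1740 MPa, ρ = 8025 kg/m³
  option W: σ_y = 338.0 MPa, ρ = 4517 kg/m³
  option U: σ_y = 43.00 MPa, ρ = 725.0 kg/m³
  option Y: σ_y = 157.0 MPa, ρ = 8910 kg/m³
  option D: σ_y = 237.0 MPa, ρ = 7806 kg/m³
  option X: σ_y = 55.00 MPa, ρ = 1120 kg/m³
  option S: M = 18.0×10⁻³
  option U: M = 16.9×10⁻³
  option X: M = 12.9×10⁻³
  option W: M = 10.7×10⁻³
  option D: M = 4.91×10⁻³
  option Y: M = 3.27×10⁻³
Highest index: option S.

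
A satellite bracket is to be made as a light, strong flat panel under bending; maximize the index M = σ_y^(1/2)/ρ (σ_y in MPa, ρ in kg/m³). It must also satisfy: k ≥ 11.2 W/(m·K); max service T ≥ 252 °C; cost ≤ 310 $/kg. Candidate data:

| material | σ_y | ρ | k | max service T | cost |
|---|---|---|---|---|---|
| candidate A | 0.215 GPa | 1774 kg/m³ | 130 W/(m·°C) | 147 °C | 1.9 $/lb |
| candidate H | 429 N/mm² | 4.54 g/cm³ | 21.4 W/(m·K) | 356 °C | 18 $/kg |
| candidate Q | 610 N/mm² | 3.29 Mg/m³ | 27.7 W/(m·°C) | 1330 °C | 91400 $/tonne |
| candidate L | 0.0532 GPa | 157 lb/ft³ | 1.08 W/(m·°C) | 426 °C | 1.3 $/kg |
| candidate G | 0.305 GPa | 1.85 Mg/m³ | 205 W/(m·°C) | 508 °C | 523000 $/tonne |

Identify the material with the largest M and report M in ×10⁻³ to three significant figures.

candidate Q, M = 7.51×10⁻³

Screen on constraints: k ≥ 11.2 W/(m·K); max service T ≥ 252 °C; cost ≤ 310 $/kg. Survivors: candidate H, candidate Q.
Putting every candidate on a common basis:
  candidate H: σ_y = 429.0 MPa, ρ = 4540 kg/m³
  candidate Q: σ_y = 610.0 MPa, ρ = 3290 kg/m³
  candidate Q: M = 7.51×10⁻³
  candidate H: M = 4.56×10⁻³
Candidate Q ranks first.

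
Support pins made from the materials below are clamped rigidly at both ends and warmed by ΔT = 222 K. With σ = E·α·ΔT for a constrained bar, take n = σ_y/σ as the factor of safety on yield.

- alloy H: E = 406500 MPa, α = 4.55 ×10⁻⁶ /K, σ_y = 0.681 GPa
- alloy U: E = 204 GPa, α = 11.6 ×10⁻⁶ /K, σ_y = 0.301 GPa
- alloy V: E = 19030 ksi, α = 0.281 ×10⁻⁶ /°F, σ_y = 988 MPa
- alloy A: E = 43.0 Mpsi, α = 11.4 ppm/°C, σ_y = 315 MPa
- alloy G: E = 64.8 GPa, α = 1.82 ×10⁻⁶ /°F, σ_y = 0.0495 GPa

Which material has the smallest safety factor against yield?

Per material, after unit conversion:
  alloy H: E = 406.5, α = 4.55, σ_y = 681.0 → σ = 411 MPa, n = 1.66
  alloy U: E = 204.0, α = 11.6, σ_y = 301.0 → σ = 525 MPa, n = 0.573
  alloy V: E = 131.2, α = 0.506, σ_y = 988.0 → σ = 14.7 MPa, n = 67.1
  alloy A: E = 296.5, α = 11.4, σ_y = 315.0 → σ = 750 MPa, n = 0.420
  alloy G: E = 64.80, α = 3.28, σ_y = 49.50 → σ = 47.1 MPa, n = 1.05
Alloy A has the lowest safety factor, n = 0.420.

alloy A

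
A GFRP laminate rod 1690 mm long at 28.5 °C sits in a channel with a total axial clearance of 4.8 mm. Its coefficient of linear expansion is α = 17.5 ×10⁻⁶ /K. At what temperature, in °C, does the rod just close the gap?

191 °C

α·L₀·ΔT = 4.8 mm ⇒ ΔT = 4.8 / (17.5×10⁻⁶ × 1690.0) = 162.3 K.
T = 28.5 + 162.3 = 190.8 °C.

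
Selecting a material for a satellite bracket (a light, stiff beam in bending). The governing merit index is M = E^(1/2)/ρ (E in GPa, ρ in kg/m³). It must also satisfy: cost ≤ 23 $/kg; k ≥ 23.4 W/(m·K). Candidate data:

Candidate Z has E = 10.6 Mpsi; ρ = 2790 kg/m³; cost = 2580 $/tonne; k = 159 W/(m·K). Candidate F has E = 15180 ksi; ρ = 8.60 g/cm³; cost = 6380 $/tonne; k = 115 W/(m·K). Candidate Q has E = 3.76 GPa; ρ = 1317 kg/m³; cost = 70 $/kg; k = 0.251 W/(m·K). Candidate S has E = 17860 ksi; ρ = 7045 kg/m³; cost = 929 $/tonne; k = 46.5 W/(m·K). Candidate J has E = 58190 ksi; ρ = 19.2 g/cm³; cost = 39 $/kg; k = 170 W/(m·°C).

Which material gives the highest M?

Screen on constraints: cost ≤ 23 $/kg; k ≥ 23.4 W/(m·K). Survivors: candidate Z, candidate F, candidate S.
Normalizing units and computing the index:
  candidate Z: E = 73.08 GPa, ρ = 2790 kg/m³
  candidate F: E = 104.7 GPa, ρ = 8600 kg/m³
  candidate S: E = 123.1 GPa, ρ = 7045 kg/m³
  candidate Z: M = 3.06×10⁻³
  candidate S: M = 1.58×10⁻³
  candidate F: M = 1.19×10⁻³
Candidate Z has the largest M.

candidate Z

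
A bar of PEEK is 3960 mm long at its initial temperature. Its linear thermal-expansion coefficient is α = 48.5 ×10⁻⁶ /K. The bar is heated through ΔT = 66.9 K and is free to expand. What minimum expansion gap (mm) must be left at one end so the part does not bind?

ΔL = α·L₀·ΔT = 48.5×10⁻⁶ × 3960 mm × 66.90 K = 12.8 mm.

12.8 mm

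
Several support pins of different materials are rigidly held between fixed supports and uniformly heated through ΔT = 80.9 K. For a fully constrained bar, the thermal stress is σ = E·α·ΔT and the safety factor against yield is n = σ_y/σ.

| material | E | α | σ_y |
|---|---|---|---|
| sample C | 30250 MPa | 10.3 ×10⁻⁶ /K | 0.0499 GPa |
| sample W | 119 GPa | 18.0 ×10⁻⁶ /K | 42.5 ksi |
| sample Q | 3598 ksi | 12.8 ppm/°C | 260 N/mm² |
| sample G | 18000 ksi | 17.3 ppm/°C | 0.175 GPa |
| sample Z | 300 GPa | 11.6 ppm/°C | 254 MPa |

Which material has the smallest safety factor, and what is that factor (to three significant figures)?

Converting E to GPa, α to ×10⁻⁶/K, σ_y to MPa, then σ and n for each:
  sample C: E = 30.25, α = 10.3, σ_y = 49.90 → σ = 25.2 MPa, n = 1.98
  sample W: E = 119.0, α = 18.0, σ_y = 293.0 → σ = 173 MPa, n = 1.69
  sample Q: E = 24.81, α = 12.8, σ_y = 260.0 → σ = 25.7 MPa, n = 10.1
  sample G: E = 124.1, α = 17.3, σ_y = 175.0 → σ = 174 MPa, n = 1.01
  sample Z: E = 300.0, α = 11.6, σ_y = 254.0 → σ = 282 MPa, n = 0.902
Sample Z has the lowest safety factor, n = 0.902.

sample Z, n = 0.902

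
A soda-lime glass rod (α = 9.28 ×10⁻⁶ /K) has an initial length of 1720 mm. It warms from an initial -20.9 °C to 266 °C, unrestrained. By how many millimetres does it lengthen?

4.58 mm

ΔT = 266 − (-20.9) = 286.9 K.
ΔL = α·L₀·ΔT = 9.28×10⁻⁶ × 1720 mm × 286.9 K = 4.58 mm.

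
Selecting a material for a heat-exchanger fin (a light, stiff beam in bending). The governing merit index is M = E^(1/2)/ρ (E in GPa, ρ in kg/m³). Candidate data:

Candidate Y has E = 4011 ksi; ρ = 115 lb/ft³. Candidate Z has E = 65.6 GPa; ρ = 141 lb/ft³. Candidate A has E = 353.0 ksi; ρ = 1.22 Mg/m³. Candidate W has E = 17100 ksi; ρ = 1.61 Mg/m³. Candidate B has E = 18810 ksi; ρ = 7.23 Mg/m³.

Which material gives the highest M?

Normalizing units and computing the index:
  candidate Y: E = 27.65 GPa, ρ = 1842 kg/m³
  candidate Z: E = 65.60 GPa, ρ = 2259 kg/m³
  candidate A: E = 2.434 GPa, ρ = 1220 kg/m³
  candidate W: E = 117.9 GPa, ρ = 1610 kg/m³
  candidate B: E = 129.7 GPa, ρ = 7230 kg/m³
  candidate W: M = 6.74×10⁻³
  candidate Z: M = 3.59×10⁻³
  candidate Y: M = 2.85×10⁻³
  candidate B: M = 1.58×10⁻³
  candidate A: M = 1.28×10⁻³
Candidate W has the largest M.

candidate W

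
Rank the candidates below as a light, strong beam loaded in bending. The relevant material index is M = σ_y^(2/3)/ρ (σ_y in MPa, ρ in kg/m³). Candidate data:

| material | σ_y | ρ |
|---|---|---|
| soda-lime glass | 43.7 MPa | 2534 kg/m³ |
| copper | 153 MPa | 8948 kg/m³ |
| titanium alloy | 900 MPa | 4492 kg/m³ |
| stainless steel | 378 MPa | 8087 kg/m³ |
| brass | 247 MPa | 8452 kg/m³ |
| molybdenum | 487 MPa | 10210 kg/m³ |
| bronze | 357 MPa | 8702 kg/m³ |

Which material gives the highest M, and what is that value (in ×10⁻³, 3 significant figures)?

Per-candidate index values:
  titanium alloy: M = 20.8×10⁻³
  stainless steel: M = 6.46×10⁻³
  molybdenum: M = 6.06×10⁻³
  bronze: M = 5.78×10⁻³
  soda-lime glass: M = 4.90×10⁻³
  brass: M = 4.66×10⁻³
  copper: M = 3.20×10⁻³
The maximum is for titanium alloy.

titanium alloy, M = 20.8×10⁻³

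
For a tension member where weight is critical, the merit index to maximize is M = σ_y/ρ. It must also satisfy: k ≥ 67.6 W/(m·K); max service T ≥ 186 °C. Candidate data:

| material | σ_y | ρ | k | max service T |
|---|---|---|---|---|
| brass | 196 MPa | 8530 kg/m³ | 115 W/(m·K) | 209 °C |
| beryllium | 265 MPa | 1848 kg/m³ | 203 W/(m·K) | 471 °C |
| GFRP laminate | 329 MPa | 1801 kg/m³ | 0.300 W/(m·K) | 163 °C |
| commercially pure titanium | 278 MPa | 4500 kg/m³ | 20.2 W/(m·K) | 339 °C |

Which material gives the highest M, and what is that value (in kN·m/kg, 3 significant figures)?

beryllium, M = 143 kN·m/kg

Screen on constraints: k ≥ 67.6 W/(m·K); max service T ≥ 186 °C. Survivors: brass, beryllium.
Per-candidate index values:
  beryllium: M = 143 kN·m/kg
  brass: M = 23.0 kN·m/kg
Beryllium ranks first.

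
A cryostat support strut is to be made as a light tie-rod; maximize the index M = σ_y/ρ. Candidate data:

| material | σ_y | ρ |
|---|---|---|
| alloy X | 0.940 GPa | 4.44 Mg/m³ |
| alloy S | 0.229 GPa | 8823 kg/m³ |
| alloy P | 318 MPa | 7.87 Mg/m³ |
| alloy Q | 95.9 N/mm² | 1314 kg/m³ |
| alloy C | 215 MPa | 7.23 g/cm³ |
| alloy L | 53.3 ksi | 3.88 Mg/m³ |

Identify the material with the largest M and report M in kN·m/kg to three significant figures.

alloy X, M = 212 kN·m/kg

Convert each candidate to consistent units, then evaluate M:
  alloy X: σ_y = 940.0 MPa, ρ = 4440 kg/m³
  alloy S: σ_y = 229.0 MPa, ρ = 8823 kg/m³
  alloy P: σ_y = 318.0 MPa, ρ = 7870 kg/m³
  alloy Q: σ_y = 95.90 MPa, ρ = 1314 kg/m³
  alloy C: σ_y = 215.0 MPa, ρ = 7230 kg/m³
  alloy L: σ_y = 367.5 MPa, ρ = 3880 kg/m³
  alloy X: M = 212 kN·m/kg
  alloy L: M = 94.7 kN·m/kg
  alloy Q: M = 73.0 kN·m/kg
  alloy P: M = 40.4 kN·m/kg
  alloy C: M = 29.7 kN·m/kg
  alloy S: M = 26.0 kN·m/kg
The maximum is for alloy X.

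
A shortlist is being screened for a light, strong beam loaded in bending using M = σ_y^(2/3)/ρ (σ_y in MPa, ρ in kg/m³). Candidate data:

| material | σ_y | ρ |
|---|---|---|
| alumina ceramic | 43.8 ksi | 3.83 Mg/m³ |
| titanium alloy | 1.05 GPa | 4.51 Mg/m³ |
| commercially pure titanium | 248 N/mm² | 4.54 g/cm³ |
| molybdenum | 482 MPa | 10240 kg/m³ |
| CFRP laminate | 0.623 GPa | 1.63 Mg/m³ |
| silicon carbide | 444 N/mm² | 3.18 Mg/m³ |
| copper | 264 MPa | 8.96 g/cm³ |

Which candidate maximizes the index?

Normalizing units and computing the index:
  alumina ceramic: σ_y = 302.0 MPa, ρ = 3830 kg/m³
  titanium alloy: σ_y = 1050 MPa, ρ = 4510 kg/m³
  commercially pure titanium: σ_y = 248.0 MPa, ρ = 4540 kg/m³
  molybdenum: σ_y = 482.0 MPa, ρ = 10240 kg/m³
  CFRP laminate: σ_y = 623.0 MPa, ρ = 1630 kg/m³
  silicon carbide: σ_y = 444.0 MPa, ρ = 3180 kg/m³
  copper: σ_y = 264.0 MPa, ρ = 8960 kg/m³
  CFRP laminate: M = 44.8×10⁻³
  titanium alloy: M = 22.9×10⁻³
  silicon carbide: M = 18.3×10⁻³
  alumina ceramic: M = 11.8×10⁻³
  commercially pure titanium: M = 8.69×10⁻³
  molybdenum: M = 6.00×10⁻³
  copper: M = 4.59×10⁻³
The maximum is for CFRP laminate.

CFRP laminate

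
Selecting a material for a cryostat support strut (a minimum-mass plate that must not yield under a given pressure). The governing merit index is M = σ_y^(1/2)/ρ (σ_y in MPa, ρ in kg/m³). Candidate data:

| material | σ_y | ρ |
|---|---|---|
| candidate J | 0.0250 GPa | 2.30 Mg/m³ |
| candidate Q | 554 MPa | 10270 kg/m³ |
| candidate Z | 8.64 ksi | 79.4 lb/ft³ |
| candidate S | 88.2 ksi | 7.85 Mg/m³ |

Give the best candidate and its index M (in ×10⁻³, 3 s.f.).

candidate Z, M = 6.07×10⁻³

In SI units:
  candidate J: σ_y = 25.00 MPa, ρ = 2300 kg/m³
  candidate Q: σ_y = 554.0 MPa, ρ = 10270 kg/m³
  candidate Z: σ_y = 59.57 MPa, ρ = 1272 kg/m³
  candidate S: σ_y = 608.1 MPa, ρ = 7850 kg/m³
  candidate Z: M = 6.07×10⁻³
  candidate S: M = 3.14×10⁻³
  candidate Q: M = 2.29×10⁻³
  candidate J: M = 2.17×10⁻³
Candidate Z has the largest M.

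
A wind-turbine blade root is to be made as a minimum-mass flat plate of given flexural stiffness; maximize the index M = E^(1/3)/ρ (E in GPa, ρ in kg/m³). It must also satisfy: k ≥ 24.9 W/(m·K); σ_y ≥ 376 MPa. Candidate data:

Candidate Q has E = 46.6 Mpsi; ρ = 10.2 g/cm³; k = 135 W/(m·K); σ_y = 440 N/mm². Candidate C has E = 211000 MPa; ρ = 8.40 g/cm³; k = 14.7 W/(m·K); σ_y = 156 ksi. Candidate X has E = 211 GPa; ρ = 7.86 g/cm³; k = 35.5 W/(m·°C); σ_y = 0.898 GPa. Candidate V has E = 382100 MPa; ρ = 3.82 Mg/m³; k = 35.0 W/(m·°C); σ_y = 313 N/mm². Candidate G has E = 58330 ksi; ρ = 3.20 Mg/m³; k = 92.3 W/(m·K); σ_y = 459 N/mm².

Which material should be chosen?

Screen on constraints: k ≥ 24.9 W/(m·K); σ_y ≥ 376 MPa. Survivors: candidate Q, candidate X, candidate G.
Convert each candidate to consistent units, then evaluate M:
  candidate Q: E = 321.3 GPa, ρ = 10200 kg/m³
  candidate X: E = 211.0 GPa, ρ = 7860 kg/m³
  candidate G: E = 402.2 GPa, ρ = 3200 kg/m³
  candidate G: M = 2.31×10⁻³
  candidate X: M = 0.757×10⁻³
  candidate Q: M = 0.671×10⁻³
The maximum is for candidate G.

candidate G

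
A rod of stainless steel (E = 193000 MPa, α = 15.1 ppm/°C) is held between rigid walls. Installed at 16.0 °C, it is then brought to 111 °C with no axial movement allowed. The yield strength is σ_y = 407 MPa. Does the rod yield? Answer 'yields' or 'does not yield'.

E = 193000 MPa = 193.0 GPa.
ΔT = 95.00 K. Constrained thermal stress σ = E·α·ΔT = 193.0×10³ MPa × 15.1×10⁻⁶ × 95.00 = 277 MPa (compressive).
Compare to σ_y = 407 MPa: σ < σ_y, so it does not yield.

does not yield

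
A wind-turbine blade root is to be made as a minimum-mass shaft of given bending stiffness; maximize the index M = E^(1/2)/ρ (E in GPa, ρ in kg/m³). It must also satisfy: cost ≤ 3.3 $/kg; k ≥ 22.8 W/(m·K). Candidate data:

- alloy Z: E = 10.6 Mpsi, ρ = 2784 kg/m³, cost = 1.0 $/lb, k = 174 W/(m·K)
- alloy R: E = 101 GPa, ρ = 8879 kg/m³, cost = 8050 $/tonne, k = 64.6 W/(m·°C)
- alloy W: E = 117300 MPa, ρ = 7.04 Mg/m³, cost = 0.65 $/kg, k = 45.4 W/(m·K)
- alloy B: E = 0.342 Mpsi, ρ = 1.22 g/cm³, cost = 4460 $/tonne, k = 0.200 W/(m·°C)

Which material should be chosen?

alloy Z

Screen on constraints: cost ≤ 3.3 $/kg; k ≥ 22.8 W/(m·K). Survivors: alloy Z, alloy W.
In SI units:
  alloy Z: E = 73.08 GPa, ρ = 2784 kg/m³
  alloy W: E = 117.3 GPa, ρ = 7040 kg/m³
  alloy Z: M = 3.07×10⁻³
  alloy W: M = 1.54×10⁻³
Alloy Z has the largest M.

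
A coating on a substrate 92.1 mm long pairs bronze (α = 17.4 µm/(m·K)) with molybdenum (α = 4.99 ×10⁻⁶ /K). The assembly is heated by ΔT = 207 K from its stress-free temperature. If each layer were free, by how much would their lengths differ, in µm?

Δα = |17.4 − 4.99|×10⁻⁶/K = 12.4×10⁻⁶/K.
ΔL_mismatch = Δα·L·ΔT = 12.4×10⁻⁶ × 92.1 mm × 207.0 K = 237 µm.

237 µm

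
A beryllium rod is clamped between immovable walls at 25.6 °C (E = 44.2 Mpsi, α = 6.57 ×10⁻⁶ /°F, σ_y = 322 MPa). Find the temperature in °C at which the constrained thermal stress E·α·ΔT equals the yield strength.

115 °C

E = 44.2 Mpsi = 304.7 GPa.
α = 6.57×10⁻⁶/°F × 9/5 = 11.8×10⁻⁶/K.
E·α·ΔT = 322.0 MPa ⇒ ΔT = 322.0 / (304.7×10³ × 11.8×10⁻⁶) = 89.35 K.
T = 25.6 + 89.35 = 114.9 °C.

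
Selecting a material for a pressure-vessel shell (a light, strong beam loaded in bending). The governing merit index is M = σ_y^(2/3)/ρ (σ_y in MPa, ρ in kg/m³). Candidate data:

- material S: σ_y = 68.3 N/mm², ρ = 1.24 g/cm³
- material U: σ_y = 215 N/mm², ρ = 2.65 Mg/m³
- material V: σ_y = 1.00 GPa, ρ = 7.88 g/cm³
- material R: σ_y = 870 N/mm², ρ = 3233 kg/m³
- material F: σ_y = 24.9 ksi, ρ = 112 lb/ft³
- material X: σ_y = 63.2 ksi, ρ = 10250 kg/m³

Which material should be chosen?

material R

In SI units:
  material S: σ_y = 68.30 MPa, ρ = 1240 kg/m³
  material U: σ_y = 215.0 MPa, ρ = 2650 kg/m³
  material V: σ_y = 1000 MPa, ρ = 7880 kg/m³
  material R: σ_y = 870.0 MPa, ρ = 3233 kg/m³
  material F: σ_y = 171.7 MPa, ρ = 1794 kg/m³
  material X: σ_y = 435.7 MPa, ρ = 10250 kg/m³
  material R: M = 28.2×10⁻³
  material F: M = 17.2×10⁻³
  material U: M = 13.5×10⁻³
  material S: M = 13.5×10⁻³
  material V: M = 12.7×10⁻³
  material X: M = 5.61×10⁻³
The maximum is for material R.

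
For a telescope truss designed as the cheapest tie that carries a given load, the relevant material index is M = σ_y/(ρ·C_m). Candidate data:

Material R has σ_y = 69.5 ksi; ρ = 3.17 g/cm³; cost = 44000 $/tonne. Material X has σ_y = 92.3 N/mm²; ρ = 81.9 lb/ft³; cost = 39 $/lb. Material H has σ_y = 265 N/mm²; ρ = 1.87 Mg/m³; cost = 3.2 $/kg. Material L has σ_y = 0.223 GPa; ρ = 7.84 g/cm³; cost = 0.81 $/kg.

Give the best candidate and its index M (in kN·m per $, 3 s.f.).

Normalizing units and computing the index:
  material R: σ_y = 479.2 MPa, ρ = 3170 kg/m³, cost = 44.00 $/kg
  material X: σ_y = 92.30 MPa, ρ = 1312 kg/m³, cost = 85.98 $/kg
  material H: σ_y = 265.0 MPa, ρ = 1870 kg/m³, cost = 3.200 $/kg
  material L: σ_y = 223.0 MPa, ρ = 7840 kg/m³, cost = 0.8100 $/kg
  material H: M = 44.3 kN·m per $
  material L: M = 35.1 kN·m per $
  material R: M = 3.44 kN·m per $
  material X: M = 0.818 kN·m per $
Highest index: material H.

material H, M = 44.3 kN·m per $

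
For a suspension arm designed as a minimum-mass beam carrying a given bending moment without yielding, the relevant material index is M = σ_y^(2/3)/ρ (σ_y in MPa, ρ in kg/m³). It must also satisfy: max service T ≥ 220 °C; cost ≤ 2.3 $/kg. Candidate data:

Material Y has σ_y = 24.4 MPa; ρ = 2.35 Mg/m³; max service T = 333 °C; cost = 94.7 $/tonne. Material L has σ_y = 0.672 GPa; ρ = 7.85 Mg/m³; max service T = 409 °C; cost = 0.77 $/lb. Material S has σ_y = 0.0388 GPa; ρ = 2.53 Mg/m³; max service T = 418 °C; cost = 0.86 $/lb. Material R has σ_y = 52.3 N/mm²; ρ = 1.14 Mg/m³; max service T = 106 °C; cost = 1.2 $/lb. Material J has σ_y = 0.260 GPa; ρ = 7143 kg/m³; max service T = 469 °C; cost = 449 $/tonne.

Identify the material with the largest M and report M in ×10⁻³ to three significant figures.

material L, M = 9.77×10⁻³

Screen on constraints: max service T ≥ 220 °C; cost ≤ 2.3 $/kg. Survivors: material Y, material L, material S, material J.
In SI units:
  material Y: σ_y = 24.40 MPa, ρ = 2350 kg/m³
  material L: σ_y = 672.0 MPa, ρ = 7850 kg/m³
  material S: σ_y = 38.80 MPa, ρ = 2530 kg/m³
  material J: σ_y = 260.0 MPa, ρ = 7143 kg/m³
  material L: M = 9.77×10⁻³
  material J: M = 5.70×10⁻³
  material S: M = 4.53×10⁻³
  material Y: M = 3.58×10⁻³
Material L ranks first.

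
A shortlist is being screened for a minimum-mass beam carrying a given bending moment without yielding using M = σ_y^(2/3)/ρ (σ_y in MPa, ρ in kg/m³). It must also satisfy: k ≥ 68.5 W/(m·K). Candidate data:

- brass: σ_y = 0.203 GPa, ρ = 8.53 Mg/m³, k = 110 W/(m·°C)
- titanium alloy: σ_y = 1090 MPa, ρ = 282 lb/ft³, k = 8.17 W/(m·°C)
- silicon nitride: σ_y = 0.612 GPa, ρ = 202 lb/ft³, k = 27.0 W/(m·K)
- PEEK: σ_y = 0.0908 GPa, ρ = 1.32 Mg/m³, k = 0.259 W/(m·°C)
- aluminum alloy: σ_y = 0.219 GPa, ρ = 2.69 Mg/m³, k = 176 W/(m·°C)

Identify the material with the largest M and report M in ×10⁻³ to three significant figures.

aluminum alloy, M = 13.5×10⁻³

Screen on constraints: k ≥ 68.5 W/(m·K). Survivors: brass, aluminum alloy.
Putting every candidate on a common basis:
  brass: σ_y = 203.0 MPa, ρ = 8530 kg/m³
  aluminum alloy: σ_y = 219.0 MPa, ρ = 2690 kg/m³
  aluminum alloy: M = 13.5×10⁻³
  brass: M = 4.05×10⁻³
Aluminum alloy ranks first.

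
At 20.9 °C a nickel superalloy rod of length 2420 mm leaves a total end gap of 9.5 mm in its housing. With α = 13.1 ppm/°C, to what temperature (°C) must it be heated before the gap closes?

α·L₀·ΔT = 9.5 mm ⇒ ΔT = 9.5 / (13.1×10⁻⁶ × 2420.0) = 299.7 K.
T = 20.9 + 299.7 = 320.6 °C.

321 °C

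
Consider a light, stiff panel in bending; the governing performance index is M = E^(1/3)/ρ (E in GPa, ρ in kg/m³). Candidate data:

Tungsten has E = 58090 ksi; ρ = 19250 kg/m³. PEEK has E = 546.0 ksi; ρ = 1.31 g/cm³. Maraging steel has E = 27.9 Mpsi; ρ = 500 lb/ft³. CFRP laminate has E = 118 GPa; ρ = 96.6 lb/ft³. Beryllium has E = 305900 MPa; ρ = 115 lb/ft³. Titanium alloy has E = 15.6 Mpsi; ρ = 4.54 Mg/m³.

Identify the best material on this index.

After converting to SI:
  tungsten: E = 400.5 GPa, ρ = 19250 kg/m³
  PEEK: E = 3.765 GPa, ρ = 1310 kg/m³
  maraging steel: E = 192.4 GPa, ρ = 8009 kg/m³
  CFRP laminate: E = 118.0 GPa, ρ = 1547 kg/m³
  beryllium: E = 305.9 GPa, ρ = 1842 kg/m³
  titanium alloy: E = 107.6 GPa, ρ = 4540 kg/m³
  beryllium: M = 3.66×10⁻³
  CFRP laminate: M = 3.17×10⁻³
  PEEK: M = 1.19×10⁻³
  titanium alloy: M = 1.05×10⁻³
  maraging steel: M = 0.721×10⁻³
  tungsten: M = 0.383×10⁻³
Beryllium ranks first.

beryllium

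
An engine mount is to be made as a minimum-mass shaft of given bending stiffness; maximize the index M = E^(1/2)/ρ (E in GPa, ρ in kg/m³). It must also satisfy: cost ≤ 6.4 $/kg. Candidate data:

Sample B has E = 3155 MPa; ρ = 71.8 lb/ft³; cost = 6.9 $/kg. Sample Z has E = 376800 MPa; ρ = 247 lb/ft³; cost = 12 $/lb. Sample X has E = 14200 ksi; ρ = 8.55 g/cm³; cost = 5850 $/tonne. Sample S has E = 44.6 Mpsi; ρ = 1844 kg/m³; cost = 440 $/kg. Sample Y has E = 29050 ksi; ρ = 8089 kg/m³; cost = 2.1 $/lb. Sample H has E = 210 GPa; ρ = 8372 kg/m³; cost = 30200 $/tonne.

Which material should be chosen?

Screen on constraints: cost ≤ 6.4 $/kg. Survivors: sample X, sample Y.
In SI units:
  sample X: E = 97.91 GPa, ρ = 8550 kg/m³
  sample Y: E = 200.3 GPa, ρ = 8089 kg/m³
  sample Y: M = 1.75×10⁻³
  sample X: M = 1.16×10⁻³
Highest index: sample Y.

sample Y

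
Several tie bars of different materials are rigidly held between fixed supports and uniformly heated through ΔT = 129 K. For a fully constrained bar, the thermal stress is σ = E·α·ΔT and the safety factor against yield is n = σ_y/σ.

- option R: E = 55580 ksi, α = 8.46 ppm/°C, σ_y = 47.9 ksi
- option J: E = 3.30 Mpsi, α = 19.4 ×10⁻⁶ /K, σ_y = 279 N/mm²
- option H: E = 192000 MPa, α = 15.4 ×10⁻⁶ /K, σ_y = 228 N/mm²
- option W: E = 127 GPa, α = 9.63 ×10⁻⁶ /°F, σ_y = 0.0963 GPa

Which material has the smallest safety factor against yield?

option W

With everything in SI (GPa, ×10⁻⁶/K, MPa):
  option R: E = 383.2, α = 8.46, σ_y = 330.3 → σ = 418 MPa, n = 0.790
  option J: E = 22.75, α = 19.4, σ_y = 279.0 → σ = 56.9 MPa, n = 4.90
  option H: E = 192.0, α = 15.4, σ_y = 228.0 → σ = 381 MPa, n = 0.598
  option W: E = 127.0, α = 17.3, σ_y = 96.30 → σ = 284 MPa, n = 0.339
Option W has the lowest safety factor, n = 0.339.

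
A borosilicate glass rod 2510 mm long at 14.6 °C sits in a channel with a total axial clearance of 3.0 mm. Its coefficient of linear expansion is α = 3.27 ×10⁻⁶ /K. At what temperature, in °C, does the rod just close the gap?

380 °C

α·L₀·ΔT = 3.0 mm ⇒ ΔT = 3.0 / (3.27×10⁻⁶ × 2510.0) = 365.5 K.
T = 14.6 + 365.5 = 380.1 °C.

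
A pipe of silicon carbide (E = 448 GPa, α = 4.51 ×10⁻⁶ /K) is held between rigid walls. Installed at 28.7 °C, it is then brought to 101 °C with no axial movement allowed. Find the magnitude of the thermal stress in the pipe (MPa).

ΔT = 72.30 K. Constrained thermal stress σ = E·α·ΔT = 448.0×10³ MPa × 4.51×10⁻⁶ × 72.30 = 146 MPa (compressive).

146 MPa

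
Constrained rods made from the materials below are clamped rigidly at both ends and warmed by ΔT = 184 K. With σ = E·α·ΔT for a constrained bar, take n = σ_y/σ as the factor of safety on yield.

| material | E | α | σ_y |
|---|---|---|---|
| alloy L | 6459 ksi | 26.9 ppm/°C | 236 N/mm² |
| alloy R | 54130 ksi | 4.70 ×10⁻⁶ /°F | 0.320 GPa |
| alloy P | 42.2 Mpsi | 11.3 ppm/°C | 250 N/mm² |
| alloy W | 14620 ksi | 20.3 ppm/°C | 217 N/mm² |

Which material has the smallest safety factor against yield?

alloy P

With everything in SI (GPa, ×10⁻⁶/K, MPa):
  alloy L: E = 44.53, α = 26.9, σ_y = 236.0 → σ = 220 MPa, n = 1.07
  alloy R: E = 373.2, α = 8.46, σ_y = 320.0 → σ = 581 MPa, n = 0.551
  alloy P: E = 291.0, α = 11.3, σ_y = 250.0 → σ = 605 MPa, n = 0.413
  alloy W: E = 100.8, α = 20.3, σ_y = 217.0 → σ = 377 MPa, n = 0.576
Smallest n: alloy P with n = 0.413.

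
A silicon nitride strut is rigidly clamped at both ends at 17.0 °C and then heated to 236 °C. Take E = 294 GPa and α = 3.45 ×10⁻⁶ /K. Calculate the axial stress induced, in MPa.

222 MPa

ΔT = 219.0 K. Constrained thermal stress σ = E·α·ΔT = 294.0×10³ MPa × 3.45×10⁻⁶ × 219.0 = 222 MPa (compressive).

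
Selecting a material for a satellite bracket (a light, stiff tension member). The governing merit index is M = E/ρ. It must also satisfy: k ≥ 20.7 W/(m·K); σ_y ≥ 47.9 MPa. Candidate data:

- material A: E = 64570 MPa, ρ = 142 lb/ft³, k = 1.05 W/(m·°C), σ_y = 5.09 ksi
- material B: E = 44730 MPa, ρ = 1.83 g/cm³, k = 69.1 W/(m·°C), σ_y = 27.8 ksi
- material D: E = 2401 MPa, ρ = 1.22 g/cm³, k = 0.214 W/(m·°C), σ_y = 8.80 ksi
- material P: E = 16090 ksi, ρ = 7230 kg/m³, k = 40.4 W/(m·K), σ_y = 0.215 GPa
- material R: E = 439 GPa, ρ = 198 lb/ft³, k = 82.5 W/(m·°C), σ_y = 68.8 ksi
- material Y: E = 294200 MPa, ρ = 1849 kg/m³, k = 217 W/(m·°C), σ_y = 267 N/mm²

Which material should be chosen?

material Y

Screen on constraints: k ≥ 20.7 W/(m·K); σ_y ≥ 47.9 MPa. Survivors: material B, material P, material R, material Y.
Normalizing units and computing the index:
  material B: E = 44.73 GPa, ρ = 1830 kg/m³
  material P: E = 110.9 GPa, ρ = 7230 kg/m³
  material R: E = 439.0 GPa, ρ = 3172 kg/m³
  material Y: E = 294.2 GPa, ρ = 1849 kg/m³
  material Y: M = 159 MN·m/kg
  material R: M = 138 MN·m/kg
  material B: M = 24.4 MN·m/kg
  material P: M = 15.3 MN·m/kg
Highest index: material Y.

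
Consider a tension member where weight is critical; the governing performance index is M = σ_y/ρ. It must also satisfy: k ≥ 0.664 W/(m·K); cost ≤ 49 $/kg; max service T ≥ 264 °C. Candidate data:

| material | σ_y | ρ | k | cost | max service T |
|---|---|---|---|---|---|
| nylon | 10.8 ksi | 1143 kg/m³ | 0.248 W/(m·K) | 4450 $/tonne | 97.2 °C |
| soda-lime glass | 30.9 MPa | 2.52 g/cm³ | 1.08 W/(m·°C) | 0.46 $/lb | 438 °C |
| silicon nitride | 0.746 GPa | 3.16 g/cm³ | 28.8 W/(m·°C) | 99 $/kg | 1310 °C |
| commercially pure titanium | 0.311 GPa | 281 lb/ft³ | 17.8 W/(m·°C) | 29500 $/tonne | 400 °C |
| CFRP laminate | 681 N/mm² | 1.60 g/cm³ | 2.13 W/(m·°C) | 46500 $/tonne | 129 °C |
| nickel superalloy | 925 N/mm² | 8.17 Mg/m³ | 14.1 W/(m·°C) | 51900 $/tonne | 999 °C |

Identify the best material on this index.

commercially pure titanium

Screen on constraints: k ≥ 0.664 W/(m·K); cost ≤ 49 $/kg; max service T ≥ 264 °C. Survivors: soda-lime glass, commercially pure titanium.
Putting every candidate on a common basis:
  soda-lime glass: σ_y = 30.90 MPa, ρ = 2520 kg/m³
  commercially pure titanium: σ_y = 311.0 MPa, ρ = 4501 kg/m³
  commercially pure titanium: M = 69.1 kN·m/kg
  soda-lime glass: M = 12.3 kN·m/kg
Highest index: commercially pure titanium.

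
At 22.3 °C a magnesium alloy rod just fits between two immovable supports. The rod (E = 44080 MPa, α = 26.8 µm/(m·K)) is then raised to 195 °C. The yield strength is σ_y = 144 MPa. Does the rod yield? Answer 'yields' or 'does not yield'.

yields

E = 44080 MPa = 44.08 GPa.
ΔT = 172.7 K. Constrained thermal stress σ = E·α·ΔT = 44.08×10³ MPa × 26.8×10⁻⁶ × 172.7 = 204 MPa (compressive).
Compare to σ_y = 144 MPa: σ ≥ σ_y, so it yields.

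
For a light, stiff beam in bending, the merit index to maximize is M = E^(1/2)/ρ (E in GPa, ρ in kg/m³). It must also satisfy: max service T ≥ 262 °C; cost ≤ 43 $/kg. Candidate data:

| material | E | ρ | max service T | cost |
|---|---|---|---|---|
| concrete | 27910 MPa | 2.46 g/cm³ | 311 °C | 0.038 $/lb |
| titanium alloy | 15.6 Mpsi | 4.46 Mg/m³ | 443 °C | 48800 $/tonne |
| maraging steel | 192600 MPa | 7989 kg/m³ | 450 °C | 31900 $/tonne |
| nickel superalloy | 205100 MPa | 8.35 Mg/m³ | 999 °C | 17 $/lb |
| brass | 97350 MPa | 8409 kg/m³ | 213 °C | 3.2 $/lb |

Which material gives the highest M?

Screen on constraints: max service T ≥ 262 °C; cost ≤ 43 $/kg. Survivors: concrete, maraging steel, nickel superalloy.
Normalizing units and computing the index:
  concrete: E = 27.91 GPa, ρ = 2460 kg/m³
  maraging steel: E = 192.6 GPa, ρ = 7989 kg/m³
  nickel superalloy: E = 205.1 GPa, ρ = 8350 kg/m³
  concrete: M = 2.15×10⁻³
  maraging steel: M = 1.74×10⁻³
  nickel superalloy: M = 1.72×10⁻³
The maximum is for concrete.

concrete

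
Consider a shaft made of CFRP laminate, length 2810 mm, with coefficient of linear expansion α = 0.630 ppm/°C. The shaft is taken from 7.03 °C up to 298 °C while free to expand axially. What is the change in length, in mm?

ΔT = 298 − 7.03 = 291.0 K.
ΔL = α·L₀·ΔT = 0.630×10⁻⁶ × 2810 mm × 291.0 K = 0.515 mm.

0.515 mm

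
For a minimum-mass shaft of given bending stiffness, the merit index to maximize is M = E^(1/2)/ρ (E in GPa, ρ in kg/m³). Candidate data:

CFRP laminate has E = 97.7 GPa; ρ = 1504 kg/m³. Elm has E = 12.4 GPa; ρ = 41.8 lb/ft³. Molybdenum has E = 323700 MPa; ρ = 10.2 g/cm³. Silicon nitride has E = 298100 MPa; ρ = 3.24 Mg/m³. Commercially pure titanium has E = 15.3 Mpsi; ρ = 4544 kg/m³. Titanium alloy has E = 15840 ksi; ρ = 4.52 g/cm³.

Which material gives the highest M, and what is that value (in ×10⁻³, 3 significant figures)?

CFRP laminate, M = 6.57×10⁻³

Convert each candidate to consistent units, then evaluate M:
  CFRP laminate: E = 97.70 GPa, ρ = 1504 kg/m³
  elm: E = 12.40 GPa, ρ = 669.6 kg/m³
  molybdenum: E = 323.7 GPa, ρ = 10200 kg/m³
  silicon nitride: E = 298.1 GPa, ρ = 3240 kg/m³
  commercially pure titanium: E = 105.5 GPa, ρ = 4544 kg/m³
  titanium alloy: E = 109.2 GPa, ρ = 4520 kg/m³
  CFRP laminate: M = 6.57×10⁻³
  silicon nitride: M = 5.33×10⁻³
  elm: M = 5.26×10⁻³
  titanium alloy: M = 2.31×10⁻³
  commercially pure titanium: M = 2.26×10⁻³
  molybdenum: M = 1.76×10⁻³
CFRP laminate ranks first.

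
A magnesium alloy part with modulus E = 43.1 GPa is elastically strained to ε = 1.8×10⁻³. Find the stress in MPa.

77.6 MPa

σ = E·ε = 43100 MPa × 1.8×10⁻³ = 77.6 MPa.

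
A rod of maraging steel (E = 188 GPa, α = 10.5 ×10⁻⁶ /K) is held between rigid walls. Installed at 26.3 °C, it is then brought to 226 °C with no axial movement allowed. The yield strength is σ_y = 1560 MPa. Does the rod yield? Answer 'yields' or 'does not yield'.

ΔT = 199.7 K. Constrained thermal stress σ = E·α·ΔT = 188.0×10³ MPa × 10.5×10⁻⁶ × 199.7 = 394 MPa (compressive).
Compare to σ_y = 1560 MPa: σ < σ_y, so it does not yield.

does not yield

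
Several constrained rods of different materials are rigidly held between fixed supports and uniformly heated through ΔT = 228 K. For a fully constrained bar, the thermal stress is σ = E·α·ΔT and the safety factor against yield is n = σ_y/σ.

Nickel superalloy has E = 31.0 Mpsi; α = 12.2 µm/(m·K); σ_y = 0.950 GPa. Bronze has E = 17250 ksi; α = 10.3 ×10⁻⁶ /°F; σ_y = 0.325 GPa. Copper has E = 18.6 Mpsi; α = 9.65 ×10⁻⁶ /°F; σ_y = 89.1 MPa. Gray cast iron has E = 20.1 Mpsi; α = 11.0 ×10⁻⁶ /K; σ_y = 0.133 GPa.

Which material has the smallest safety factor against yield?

Converting E to GPa, α to ×10⁻⁶/K, σ_y to MPa, then σ and n for each:
  nickel superalloy: E = 213.7, α = 12.2, σ_y = 950.0 → σ = 595 MPa, n = 1.60
  bronze: E = 118.9, α = 18.5, σ_y = 325.0 → σ = 503 MPa, n = 0.646
  copper: E = 128.2, α = 17.4, σ_y = 89.10 → σ = 508 MPa, n = 0.175
  gray cast iron: E = 138.6, α = 11.0, σ_y = 133.0 → σ = 348 MPa, n = 0.383
Smallest n: copper with n = 0.175.

copper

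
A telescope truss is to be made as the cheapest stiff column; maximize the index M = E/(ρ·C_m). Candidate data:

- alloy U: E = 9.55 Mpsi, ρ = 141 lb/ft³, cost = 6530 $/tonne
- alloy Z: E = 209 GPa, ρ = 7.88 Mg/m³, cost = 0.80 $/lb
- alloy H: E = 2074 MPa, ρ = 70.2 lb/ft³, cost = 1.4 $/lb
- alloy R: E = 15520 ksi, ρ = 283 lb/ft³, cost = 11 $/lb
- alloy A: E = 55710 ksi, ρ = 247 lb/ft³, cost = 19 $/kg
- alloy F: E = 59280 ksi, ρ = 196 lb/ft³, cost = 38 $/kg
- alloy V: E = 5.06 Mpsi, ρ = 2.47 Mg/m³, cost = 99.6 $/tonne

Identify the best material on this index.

alloy V

Putting every candidate on a common basis:
  alloy U: E = 65.84 GPa, ρ = 2259 kg/m³, cost = 6.530 $/kg
  alloy Z: E = 209.0 GPa, ρ = 7880 kg/m³, cost = 1.764 $/kg
  alloy H: E = 2.074 GPa, ρ = 1124 kg/m³, cost = 3.086 $/kg
  alloy R: E = 107.0 GPa, ρ = 4533 kg/m³, cost = 24.25 $/kg
  alloy A: E = 384.1 GPa, ρ = 3957 kg/m³, cost = 19.00 $/kg
  alloy F: E = 408.7 GPa, ρ = 3140 kg/m³, cost = 38.00 $/kg
  alloy V: E = 34.89 GPa, ρ = 2470 kg/m³, cost = 0.09960 $/kg
  alloy V: M = 142 MN·m per $
  alloy Z: M = 15.0 MN·m per $
  alloy A: M = 5.11 MN·m per $
  alloy U: M = 4.46 MN·m per $
  alloy F: M = 3.43 MN·m per $
  alloy R: M = 0.973 MN·m per $
  alloy H: M = 0.598 MN·m per $
Alloy V has the largest M.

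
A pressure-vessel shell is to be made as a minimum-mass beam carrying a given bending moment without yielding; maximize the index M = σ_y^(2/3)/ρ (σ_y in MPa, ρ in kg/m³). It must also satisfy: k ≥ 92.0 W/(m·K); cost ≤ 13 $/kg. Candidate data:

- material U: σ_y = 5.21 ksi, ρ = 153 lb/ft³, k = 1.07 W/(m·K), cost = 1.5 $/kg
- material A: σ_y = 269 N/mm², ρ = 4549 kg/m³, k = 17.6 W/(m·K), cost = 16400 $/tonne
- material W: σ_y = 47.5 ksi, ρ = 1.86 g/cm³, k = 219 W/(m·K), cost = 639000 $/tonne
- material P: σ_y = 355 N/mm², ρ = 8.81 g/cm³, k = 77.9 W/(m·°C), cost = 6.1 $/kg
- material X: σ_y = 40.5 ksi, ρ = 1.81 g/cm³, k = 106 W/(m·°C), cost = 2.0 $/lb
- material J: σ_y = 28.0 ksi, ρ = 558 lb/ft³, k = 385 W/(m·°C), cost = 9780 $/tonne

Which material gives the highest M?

material X

Screen on constraints: k ≥ 92.0 W/(m·K); cost ≤ 13 $/kg. Survivors: material X, material J.
Convert each candidate to consistent units, then evaluate M:
  material X: σ_y = 279.2 MPa, ρ = 1810 kg/m³
  material J: σ_y = 193.1 MPa, ρ = 8938 kg/m³
  material X: M = 23.6×10⁻³
  material J: M = 3.74×10⁻³
Material X has the largest M.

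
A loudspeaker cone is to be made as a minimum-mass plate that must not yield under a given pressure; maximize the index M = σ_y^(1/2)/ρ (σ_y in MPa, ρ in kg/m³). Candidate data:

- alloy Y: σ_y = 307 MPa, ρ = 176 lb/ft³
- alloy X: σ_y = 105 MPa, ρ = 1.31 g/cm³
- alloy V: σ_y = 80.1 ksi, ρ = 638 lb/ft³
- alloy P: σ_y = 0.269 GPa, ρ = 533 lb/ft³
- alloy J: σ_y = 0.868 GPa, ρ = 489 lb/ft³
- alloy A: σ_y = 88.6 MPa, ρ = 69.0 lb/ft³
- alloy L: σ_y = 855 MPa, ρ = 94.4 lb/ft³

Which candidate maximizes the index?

Putting every candidate on a common basis:
  alloy Y: σ_y = 307.0 MPa, ρ = 2819 kg/m³
  alloy X: σ_y = 105.0 MPa, ρ = 1310 kg/m³
  alloy V: σ_y = 552.3 MPa, ρ = 10220 kg/m³
  alloy P: σ_y = 269.0 MPa, ρ = 8538 kg/m³
  alloy J: σ_y = 868.0 MPa, ρ = 7833 kg/m³
  alloy A: σ_y = 88.60 MPa, ρ = 1105 kg/m³
  alloy L: σ_y = 855.0 MPa, ρ = 1512 kg/m³
  alloy L: M = 19.3×10⁻³
  alloy A: M = 8.52×10⁻³
  alloy X: M = 7.82×10⁻³
  alloy Y: M = 6.21×10⁻³
  alloy J: M = 3.76×10⁻³
  alloy V: M = 2.30×10⁻³
  alloy P: M = 1.92×10⁻³
Alloy L has the largest M.

alloy L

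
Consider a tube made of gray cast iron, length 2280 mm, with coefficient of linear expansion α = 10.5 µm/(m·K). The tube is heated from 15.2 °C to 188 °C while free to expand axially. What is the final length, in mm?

2284.1 mm

ΔT = 188 − 15.2 = 172.8 K.
ΔL = α·L₀·ΔT = 10.5×10⁻⁶ × 2280 mm × 172.8 K = 4.14 mm.
L = L₀ + ΔL = 2280 + 4.14 = 2284.1 mm.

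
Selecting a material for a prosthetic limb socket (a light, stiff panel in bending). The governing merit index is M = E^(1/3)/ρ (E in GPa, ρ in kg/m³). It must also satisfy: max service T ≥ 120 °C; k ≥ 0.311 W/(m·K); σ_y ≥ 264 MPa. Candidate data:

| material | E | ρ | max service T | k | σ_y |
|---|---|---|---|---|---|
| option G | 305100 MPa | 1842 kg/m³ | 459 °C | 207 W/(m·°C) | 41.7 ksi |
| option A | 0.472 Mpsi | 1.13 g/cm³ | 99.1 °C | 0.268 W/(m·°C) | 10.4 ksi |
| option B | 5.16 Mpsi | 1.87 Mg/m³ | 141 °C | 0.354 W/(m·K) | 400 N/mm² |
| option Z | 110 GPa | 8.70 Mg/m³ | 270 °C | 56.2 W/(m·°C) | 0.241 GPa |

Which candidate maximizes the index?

option G

Screen on constraints: max service T ≥ 120 °C; k ≥ 0.311 W/(m·K); σ_y ≥ 264 MPa. Survivors: option G, option B.
In SI units:
  option G: E = 305.1 GPa, ρ = 1842 kg/m³
  option B: E = 35.58 GPa, ρ = 1870 kg/m³
  option G: M = 3.65×10⁻³
  option B: M = 1.76×10⁻³
Option G ranks first.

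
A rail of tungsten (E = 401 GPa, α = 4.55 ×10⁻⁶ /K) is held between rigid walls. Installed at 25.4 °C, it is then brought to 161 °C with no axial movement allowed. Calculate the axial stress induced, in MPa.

ΔT = 135.6 K. Constrained thermal stress σ = E·α·ΔT = 401.0×10³ MPa × 4.55×10⁻⁶ × 135.6 = 247 MPa (compressive).

247 MPa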